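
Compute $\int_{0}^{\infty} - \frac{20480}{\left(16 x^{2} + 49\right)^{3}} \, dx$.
$- \frac{960 \pi}{16807}$

Recall the elementary integral
$$J(a) = \int_{0}^{\infty} - \frac{5}{a^{2} + x^{2}} \, dx = - \frac{5 \pi}{2 a}.$$

Differentiating under the integral sign with respect to $a$,
$$\frac{dJ}{da} = \int_{0}^{\infty} \frac{10 a}{\left(a^{2} + x^{2}\right)^{2}} \, dx = \frac{5 \pi}{2 a^{2}},$$
so $\int_{0}^{\infty} - \frac{5}{\left(a^{2} + x^{2}\right)^{2}} \, dx = - \frac{5 \pi}{4 a^{3}}$.

Repeating — each differentiation of $1/(x^2+a^2)^j$ produces $-2ja/(x^2+a^2)^{j+1}$ — and dividing through by $-2ja$ at each step yields, after $2$ differentiations in total,
$$\int_{0}^{\infty} - \frac{5}{\left(a^{2} + x^{2}\right)^{3}} \, dx = - \frac{15 \pi}{16 a^{5}}.$$

Setting $a = \frac{7}{4}$:
$$I = - \frac{960 \pi}{16807}.$$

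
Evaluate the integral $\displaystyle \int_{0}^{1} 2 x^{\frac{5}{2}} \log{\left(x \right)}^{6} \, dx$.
$\frac{184320}{823543}$

Begin with the known integral
$$J(a) = \int_{0}^{1} 2 x^{a} \, dx = \frac{2}{a + 1}.$$

Differentiating under the integral sign brings down a factor of $\ln x$:
$$\frac{dJ}{da} = \int_{0}^{1} 2 x^{a} \log{\left(x \right)} \, dx = - \frac{2}{\left(a + 1\right)^{2}}.$$

Repeating $6$ times in total — each differentiation brings down another $\ln x$ — gives
$$\frac{d^{6}J}{da^{6}} = \int_{0}^{1} 2 x^{a} \log{\left(x \right)}^{6} \, dx = \frac{1440}{\left(a + 1\right)^{7}},$$
and the integrand here is exactly the target integrand, so $I = \frac{1440}{\left(a + 1\right)^{7}}$.

Setting $a = \frac{5}{2}$:
$$I = \frac{184320}{823543}.$$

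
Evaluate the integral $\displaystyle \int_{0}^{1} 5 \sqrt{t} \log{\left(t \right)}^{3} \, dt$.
$- \frac{160}{27}$

Start from the elementary integral
$$J(a) = \int_{0}^{1} 5 t^{a} \, dt = \frac{5}{a + 1}.$$

Differentiating under the integral sign brings down a factor of $\ln t$:
$$\frac{dJ}{da} = \int_{0}^{1} 5 t^{a} \log{\left(t \right)} \, dt = - \frac{5}{\left(a + 1\right)^{2}}.$$

Repeating $3$ times in total — each differentiation brings down another $\ln t$ — gives
$$\frac{d^{3}J}{da^{3}} = \int_{0}^{1} 5 t^{a} \log{\left(t \right)}^{3} \, dt = - \frac{30}{\left(a + 1\right)^{4}},$$
and the integrand here is exactly the target integrand, so $I = - \frac{30}{\left(a + 1\right)^{4}}$.

Setting $a = \frac{1}{2}$:
$$I = - \frac{160}{27}.$$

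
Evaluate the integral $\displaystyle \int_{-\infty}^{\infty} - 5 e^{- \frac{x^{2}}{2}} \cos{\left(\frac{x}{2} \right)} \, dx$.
$- \frac{5 \sqrt{2} \sqrt{\pi}}{e^{\frac{1}{8}}}$

Define $I(b) = \int_{-\infty}^{\infty} - 5 e^{- \frac{x^{2}}{2}} \cos{\left(b x \right)} \, dx$.

Differentiating under the integral sign,
$$I'(b) = \int_{-\infty}^{\infty} 5 x e^{- \frac{x^{2}}{2}} \sin{\left(b x \right)} \, dx.$$

Integrate $\int_{-\infty}^{\infty} x \sin(b x)\, e^{- \frac{x^{2}}{2}}\, dx$ by parts with $u = \sin(b x)$ and $dv = x\, e^{- \frac{x^{2}}{2}}\, dx$, giving $v = - e^{- \frac{x^{2}}{2}}$. The boundary term vanishes and
$$\int_{-\infty}^{\infty} x \sin(b x)\, e^{- \frac{x^{2}}{2}}\, dx = b \int_{-\infty}^{\infty} \cos(b x)\, e^{- \frac{x^{2}}{2}}\, dx,$$
so $I'(b) = - b\, I(b)$.

This is a separable first-order ODE; solving with the initial condition $I(0) = \int_{-\infty}^{\infty} - 5 e^{- \frac{x^{2}}{2}}\,dx = - 5 \sqrt{2} \sqrt{\pi}$ gives
$$I(b) = - 5 \sqrt{2} \sqrt{\pi} e^{- \frac{b^{2}}{2}}.$$

Setting $b = \frac{1}{2}$:
$$I = - \frac{5 \sqrt{2} \sqrt{\pi}}{e^{\frac{1}{8}}}.$$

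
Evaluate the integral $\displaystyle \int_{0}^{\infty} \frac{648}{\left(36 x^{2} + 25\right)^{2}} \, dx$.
$\frac{27 \pi}{125}$

Start from the standard arctangent integral
$$J(a) = \int_{0}^{\infty} \frac{1}{2 \left(a^{2} + x^{2}\right)} \, dx = \frac{\pi}{4 a}.$$

Differentiating under the integral sign with respect to $a$,
$$\frac{dJ}{da} = \int_{0}^{\infty} - \frac{a}{\left(a^{2} + x^{2}\right)^{2}} \, dx = - \frac{\pi}{4 a^{2}},$$
so $\int_{0}^{\infty} \frac{1}{2 \left(a^{2} + x^{2}\right)^{2}} \, dx = \frac{\pi}{8 a^{3}}$.

Setting $a = \frac{5}{6}$:
$$I = \frac{27 \pi}{125}.$$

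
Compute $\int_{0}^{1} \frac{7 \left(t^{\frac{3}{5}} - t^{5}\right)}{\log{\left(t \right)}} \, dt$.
$\log{\left(\frac{16384}{170859375} \right)}$

Introduce a parameter $a$ in the exponent: let $I(a) = \int_{0}^{1} \frac{7 \left(- t^{5} + t^{a}\right)}{\log{\left(t \right)}} \, dt$.

Since $\dfrac{\partial}{\partial a}\,t^{a} = t^{a} \ln t$, the $\ln t$ in the denominator cancels and
$$\frac{dI}{da} = \int_{0}^{1} 7 t^{a} \, dt = 7 \left[\frac{t^{a+1}}{a+1}\right]_0^1 = \frac{7}{a + 1}.$$

Integrating with respect to $a$ gives $I(a) = \log{\left(\frac{\left(a + 1\right)^{7}}{279936} \right)} + C$.

At $a = 5$ the integrand is identically $0$, so $I(5) = 0$. The closed form gives $0$, hence $C = 0$.

Setting $a = \frac{3}{5}$:
$$I = \log{\left(\frac{16384}{170859375} \right)}.$$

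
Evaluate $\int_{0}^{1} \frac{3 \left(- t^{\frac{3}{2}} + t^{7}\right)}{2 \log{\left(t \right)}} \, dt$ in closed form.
$\log{\left(\frac{64 \sqrt{5}}{25} \right)}$

Replace the exponent $\frac{3}{2}$ by a parameter $a$: let $I(a) = \int_{0}^{1} \frac{3 \left(t^{7} - t^{a}\right)}{2 \log{\left(t \right)}} \, dt$.

Since $\dfrac{\partial}{\partial a}\,t^{a} = t^{a} \ln t$, the $\ln t$ in the denominator cancels and
$$\frac{dI}{da} = \int_{0}^{1} - \frac{3}{2} t^{a} \, dt = - \frac{3}{2} \left[\frac{t^{a+1}}{a+1}\right]_0^1 = - \frac{3}{2 a + 2}.$$

Integrating with respect to $a$ gives $I(a) = - \frac{3 \log{\left(a + 1 \right)}}{2} + \frac{9 \log{\left(2 \right)}}{2} + C$.

At $a = 7$ the integrand is identically $0$, so $I(7) = 0$. The closed form gives $0$, hence $C = 0$.

Setting $a = \frac{3}{2}$:
$$I = \log{\left(\frac{64 \sqrt{5}}{25} \right)}.$$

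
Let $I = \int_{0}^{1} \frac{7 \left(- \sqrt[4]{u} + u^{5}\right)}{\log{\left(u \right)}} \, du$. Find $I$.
$\log{\left(\frac{4586471424}{78125} \right)}$

Consider the one-parameter family: let $I(a) = \int_{0}^{1} \frac{7 \left(u^{5} - u^{a}\right)}{\log{\left(u \right)}} \, du$.

Since $\dfrac{\partial}{\partial a}\,u^{a} = u^{a} \ln u$, the $\ln u$ in the denominator cancels and
$$\frac{dI}{da} = \int_{0}^{1} -7 u^{a} \, du = -7 \left[\frac{u^{a+1}}{a+1}\right]_0^1 = - \frac{7}{a + 1}.$$

Integrating with respect to $a$ gives $I(a) = \log{\left(\frac{279936}{\left(a + 1\right)^{7}} \right)} + C$.

At $a = 5$ the integrand is identically $0$, so $I(5) = 0$. The closed form gives $0$, hence $C = 0$.

Setting $a = \frac{1}{4}$:
$$I = \log{\left(\frac{4586471424}{78125} \right)}.$$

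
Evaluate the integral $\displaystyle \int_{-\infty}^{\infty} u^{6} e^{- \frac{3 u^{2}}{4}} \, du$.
$\frac{80 \sqrt{3} \sqrt{\pi}}{27}$

Start from the elementary integral
$$J(a) = \int_{-\infty}^{\infty} e^{- a u^{2}} \, du = \frac{\sqrt{\pi}}{\sqrt{a}}.$$

Differentiating under the integral sign brings down a factor of $(-u^2)$:
$$\frac{dJ}{da} = \int_{-\infty}^{\infty} - u^{2} e^{- a u^{2}} \, du = - \frac{\sqrt{\pi}}{2 a^{\frac{3}{2}}}.$$

Repeating $3$ times in total — each differentiation brings down another $(-u^2)$ — gives
$$\frac{d^{3}J}{da^{3}} = \int_{-\infty}^{\infty} - u^{6} e^{- a u^{2}} \, du = - \frac{15 \sqrt{\pi}}{8 a^{\frac{7}{2}}},$$
and the integrand here is $(-1)^{3}$ times the target integrand, so $I = (-1)^{3}\,\frac{d^{3}J}{da^{3}} = \frac{15 \sqrt{\pi}}{8 a^{\frac{7}{2}}}$.

Setting $a = \frac{3}{4}$:
$$I = \frac{80 \sqrt{3} \sqrt{\pi}}{27}.$$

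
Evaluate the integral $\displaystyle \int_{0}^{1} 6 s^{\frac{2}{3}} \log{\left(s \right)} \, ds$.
$- \frac{54}{25}$

Consider the simpler parametrised integral
$$J(a) = \int_{0}^{1} 6 s^{a} \, ds = \frac{6}{a + 1}.$$

Differentiating under the integral sign brings down a factor of $\ln s$:
$$\frac{dJ}{da} = \int_{0}^{1} 6 s^{a} \log{\left(s \right)} \, ds = - \frac{6}{\left(a + 1\right)^{2}}.$$

The integral on the left is $I$, so $I = - \frac{6}{\left(a + 1\right)^{2}}$.

Setting $a = \frac{2}{3}$:
$$I = - \frac{54}{25}.$$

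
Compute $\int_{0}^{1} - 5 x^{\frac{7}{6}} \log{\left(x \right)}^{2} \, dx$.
$- \frac{2160}{2197}$

Start from the elementary integral
$$J(a) = \int_{0}^{1} - 5 x^{a} \, dx = - \frac{5}{a + 1}.$$

Differentiating under the integral sign brings down a factor of $\ln x$:
$$\frac{dJ}{da} = \int_{0}^{1} - 5 x^{a} \log{\left(x \right)} \, dx = \frac{5}{\left(a + 1\right)^{2}}.$$

Repeating twice in total — each differentiation brings down another $\ln x$ — gives
$$\frac{d^{2}J}{da^{2}} = \int_{0}^{1} - 5 x^{a} \log{\left(x \right)}^{2} \, dx = - \frac{10}{\left(a + 1\right)^{3}},$$
and the integrand here is exactly the target integrand, so $I = - \frac{10}{\left(a + 1\right)^{3}}$.

Setting $a = \frac{7}{6}$:
$$I = - \frac{2160}{2197}.$$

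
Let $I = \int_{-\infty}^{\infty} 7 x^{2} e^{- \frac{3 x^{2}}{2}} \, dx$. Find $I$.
$\frac{7 \sqrt{6} \sqrt{\pi}}{9}$

Consider the simpler parametrised integral
$$J(a) = \int_{-\infty}^{\infty} 7 e^{- a x^{2}} \, dx = \frac{7 \sqrt{\pi}}{\sqrt{a}}.$$

Differentiating under the integral sign brings down a factor of $(-x^2)$:
$$\frac{dJ}{da} = \int_{-\infty}^{\infty} - 7 x^{2} e^{- a x^{2}} \, dx = - \frac{7 \sqrt{\pi}}{2 a^{\frac{3}{2}}}.$$

The integral on the left is $-I$, so $I = \frac{7 \sqrt{\pi}}{2 a^{\frac{3}{2}}}$.

Setting $a = \frac{3}{2}$:
$$I = \frac{7 \sqrt{6} \sqrt{\pi}}{9}.$$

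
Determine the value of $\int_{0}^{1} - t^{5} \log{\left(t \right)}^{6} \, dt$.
$- \frac{5}{1944}$

Consider the simpler parametrised integral
$$J(a) = \int_{0}^{1} - t^{a} \, dt = - \frac{1}{a + 1}.$$

Differentiating under the integral sign brings down a factor of $\ln t$:
$$\frac{dJ}{da} = \int_{0}^{1} - t^{a} \log{\left(t \right)} \, dt = \frac{1}{\left(a + 1\right)^{2}}.$$

Repeating $6$ times in total — each differentiation brings down another $\ln t$ — gives
$$\frac{d^{6}J}{da^{6}} = \int_{0}^{1} - t^{a} \log{\left(t \right)}^{6} \, dt = - \frac{720}{\left(a + 1\right)^{7}},$$
and the integrand here is exactly the target integrand, so $I = - \frac{720}{\left(a + 1\right)^{7}}$.

Setting $a = 5$:
$$I = - \frac{5}{1944}.$$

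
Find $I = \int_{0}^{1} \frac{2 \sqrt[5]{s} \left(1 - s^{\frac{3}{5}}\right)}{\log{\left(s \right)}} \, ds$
$\log{\left(\frac{4}{9} \right)}$

Consider the one-parameter family: let $I(a) = \int_{0}^{1} \frac{2 \left(- s^{\frac{4}{5}} + s^{a}\right)}{\log{\left(s \right)}} \, ds$.

Since $\dfrac{\partial}{\partial a}\,s^{a} = s^{a} \ln s$, the $\ln s$ in the denominator cancels and
$$\frac{dI}{da} = \int_{0}^{1} 2 s^{a} \, ds = 2 \left[\frac{s^{a+1}}{a+1}\right]_0^1 = \frac{2}{a + 1}.$$

Integrating with respect to $a$ gives $I(a) = \log{\left(\frac{25 \left(a + 1\right)^{2}}{81} \right)} + C$.

At $a = \frac{4}{5}$ the integrand is identically $0$, so $I(\frac{4}{5}) = 0$. The closed form gives $0$, hence $C = 0$.

Setting $a = \frac{1}{5}$:
$$I = \log{\left(\frac{4}{9} \right)}.$$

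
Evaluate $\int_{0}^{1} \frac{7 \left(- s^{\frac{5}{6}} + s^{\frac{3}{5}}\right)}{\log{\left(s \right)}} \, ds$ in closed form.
$\log{\left(\frac{587068342272}{1522435234375} \right)}$

Consider the one-parameter family: let $I(a) = \int_{0}^{1} \frac{7 \left(- s^{\frac{5}{6}} + s^{a}\right)}{\log{\left(s \right)}} \, ds$.

Since $\dfrac{\partial}{\partial a}\,s^{a} = s^{a} \ln s$, the $\ln s$ in the denominator cancels and
$$\frac{dI}{da} = \int_{0}^{1} 7 s^{a} \, ds = 7 \left[\frac{s^{a+1}}{a+1}\right]_0^1 = \frac{7}{a + 1}.$$

Integrating with respect to $a$ gives $I(a) = \log{\left(\frac{279936 \left(a + 1\right)^{7}}{19487171} \right)} + C$.

At $a = \frac{5}{6}$ the integrand is identically $0$, so $I(\frac{5}{6}) = 0$. The closed form gives $0$, hence $C = 0$.

Setting $a = \frac{3}{5}$:
$$I = \log{\left(\frac{587068342272}{1522435234375} \right)}.$$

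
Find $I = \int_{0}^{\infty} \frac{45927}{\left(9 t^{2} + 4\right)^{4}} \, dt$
$\frac{76545 \pi}{4096}$

Begin with the known result
$$J(a) = \int_{0}^{\infty} \frac{7}{a^{2} + t^{2}} \, dt = \frac{7 \pi}{2 a}.$$

Differentiating under the integral sign with respect to $a$,
$$\frac{dJ}{da} = \int_{0}^{\infty} - \frac{14 a}{\left(a^{2} + t^{2}\right)^{2}} \, dt = - \frac{7 \pi}{2 a^{2}},$$
so $\int_{0}^{\infty} \frac{7}{\left(a^{2} + t^{2}\right)^{2}} \, dt = \frac{7 \pi}{4 a^{3}}$.

Repeating — each differentiation of $1/(t^2+a^2)^j$ produces $-2ja/(t^2+a^2)^{j+1}$ — and dividing through by $-2ja$ at each step yields, after $3$ differentiations in total,
$$\int_{0}^{\infty} \frac{7}{\left(a^{2} + t^{2}\right)^{4}} \, dt = \frac{35 \pi}{32 a^{7}}.$$

Setting $a = \frac{2}{3}$:
$$I = \frac{76545 \pi}{4096}.$$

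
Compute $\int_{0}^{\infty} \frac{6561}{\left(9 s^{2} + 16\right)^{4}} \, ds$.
$\frac{10935 \pi}{524288}$

Start from the standard arctangent integral
$$J(a) = \int_{0}^{\infty} \frac{1}{a^{2} + s^{2}} \, ds = \frac{\pi}{2 a}.$$

Differentiating under the integral sign with respect to $a$,
$$\frac{dJ}{da} = \int_{0}^{\infty} - \frac{2 a}{\left(a^{2} + s^{2}\right)^{2}} \, ds = - \frac{\pi}{2 a^{2}},$$
so $\int_{0}^{\infty} \frac{1}{\left(a^{2} + s^{2}\right)^{2}} \, ds = \frac{\pi}{4 a^{3}}$.

Repeating — each differentiation of $1/(s^2+a^2)^j$ produces $-2ja/(s^2+a^2)^{j+1}$ — and dividing through by $-2ja$ at each step yields, after $3$ differentiations in total,
$$\int_{0}^{\infty} \frac{1}{\left(a^{2} + s^{2}\right)^{4}} \, ds = \frac{5 \pi}{32 a^{7}}.$$

Setting $a = \frac{4}{3}$:
$$I = \frac{10935 \pi}{524288}.$$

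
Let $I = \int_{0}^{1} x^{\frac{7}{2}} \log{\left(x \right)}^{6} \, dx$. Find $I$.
$\frac{10240}{531441}$

Begin with the known integral
$$J(a) = \int_{0}^{1} x^{a} \, dx = \frac{1}{a + 1}.$$

Differentiating under the integral sign brings down a factor of $\ln x$:
$$\frac{dJ}{da} = \int_{0}^{1} x^{a} \log{\left(x \right)} \, dx = - \frac{1}{\left(a + 1\right)^{2}}.$$

Repeating $6$ times in total — each differentiation brings down another $\ln x$ — gives
$$\frac{d^{6}J}{da^{6}} = \int_{0}^{1} x^{a} \log{\left(x \right)}^{6} \, dx = \frac{720}{\left(a + 1\right)^{7}},$$
and the integrand here is exactly the target integrand, so $I = \frac{720}{\left(a + 1\right)^{7}}$.

Setting $a = \frac{7}{2}$:
$$I = \frac{10240}{531441}.$$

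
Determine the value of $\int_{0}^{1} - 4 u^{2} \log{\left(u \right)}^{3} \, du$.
$\frac{8}{27}$

Start from the elementary integral
$$J(a) = \int_{0}^{1} - 4 u^{a} \, du = - \frac{4}{a + 1}.$$

Differentiating under the integral sign brings down a factor of $\ln u$:
$$\frac{dJ}{da} = \int_{0}^{1} - 4 u^{a} \log{\left(u \right)} \, du = \frac{4}{\left(a + 1\right)^{2}}.$$

Repeating $3$ times in total — each differentiation brings down another $\ln u$ — gives
$$\frac{d^{3}J}{da^{3}} = \int_{0}^{1} - 4 u^{a} \log{\left(u \right)}^{3} \, du = \frac{24}{\left(a + 1\right)^{4}},$$
and the integrand here is exactly the target integrand, so $I = \frac{24}{\left(a + 1\right)^{4}}$.

Setting $a = 2$:
$$I = \frac{8}{27}.$$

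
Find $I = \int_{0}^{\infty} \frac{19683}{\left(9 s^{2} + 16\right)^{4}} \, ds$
$\frac{32805 \pi}{524288}$

Recall the elementary integral
$$J(a) = \int_{0}^{\infty} \frac{3}{a^{2} + s^{2}} \, ds = \frac{3 \pi}{2 a}.$$

Differentiating under the integral sign with respect to $a$,
$$\frac{dJ}{da} = \int_{0}^{\infty} - \frac{6 a}{\left(a^{2} + s^{2}\right)^{2}} \, ds = - \frac{3 \pi}{2 a^{2}},$$
so $\int_{0}^{\infty} \frac{3}{\left(a^{2} + s^{2}\right)^{2}} \, ds = \frac{3 \pi}{4 a^{3}}$.

Repeating — each differentiation of $1/(s^2+a^2)^j$ produces $-2ja/(s^2+a^2)^{j+1}$ — and dividing through by $-2ja$ at each step yields, after $3$ differentiations in total,
$$\int_{0}^{\infty} \frac{3}{\left(a^{2} + s^{2}\right)^{4}} \, ds = \frac{15 \pi}{32 a^{7}}.$$

Setting $a = \frac{4}{3}$:
$$I = \frac{32805 \pi}{524288}.$$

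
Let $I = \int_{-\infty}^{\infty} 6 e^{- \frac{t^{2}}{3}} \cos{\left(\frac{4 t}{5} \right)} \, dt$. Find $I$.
$\frac{6 \sqrt{3} \sqrt{\pi}}{e^{\frac{12}{25}}}$

Let $b$ denote the cosine frequency and define $I(b) = \int_{-\infty}^{\infty} 6 e^{- \frac{t^{2}}{3}} \cos{\left(b t \right)} \, dt$.

Differentiating under the integral sign,
$$I'(b) = \int_{-\infty}^{\infty} - 6 t e^{- \frac{t^{2}}{3}} \sin{\left(b t \right)} \, dt.$$

Integrate $\int_{-\infty}^{\infty} t \sin(b t)\, e^{- \frac{t^{2}}{3}}\, dt$ by parts with $u = \sin(b t)$ and $dv = t\, e^{- \frac{t^{2}}{3}}\, dt$, giving $v = - \frac{3 e^{- \frac{t^{2}}{3}}}{2}$. The boundary term vanishes and
$$\int_{-\infty}^{\infty} t \sin(b t)\, e^{- \frac{t^{2}}{3}}\, dt = \frac{3 b}{2} \int_{-\infty}^{\infty} \cos(b t)\, e^{- \frac{t^{2}}{3}}\, dt,$$
so $I'(b) = - \frac{3 b}{2}\, I(b)$.

This is a separable first-order ODE; solving with the initial condition $I(0) = \int_{-\infty}^{\infty} 6 e^{- \frac{t^{2}}{3}}\,dt = 6 \sqrt{3} \sqrt{\pi}$ gives
$$I(b) = 6 \sqrt{3} \sqrt{\pi} e^{- \frac{3 b^{2}}{4}}.$$

Setting $b = \frac{4}{5}$:
$$I = \frac{6 \sqrt{3} \sqrt{\pi}}{e^{\frac{12}{25}}}.$$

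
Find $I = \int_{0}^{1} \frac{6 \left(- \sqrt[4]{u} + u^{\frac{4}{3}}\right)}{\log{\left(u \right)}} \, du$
$- \log{\left(\frac{11390625}{481890304} \right)}$

Introduce a parameter $a$ in the exponent: let $I(a) = \int_{0}^{1} \frac{6 \left(u^{\frac{4}{3}} - u^{a}\right)}{\log{\left(u \right)}} \, du$.

Since $\dfrac{\partial}{\partial a}\,u^{a} = u^{a} \ln u$, the $\ln u$ in the denominator cancels and
$$\frac{dI}{da} = \int_{0}^{1} -6 u^{a} \, du = -6 \left[\frac{u^{a+1}}{a+1}\right]_0^1 = - \frac{6}{a + 1}.$$

Integrating with respect to $a$ gives $I(a) = - \log{\left(\frac{729 \left(a + 1\right)^{6}}{117649} \right)} + C$.

At $a = \frac{4}{3}$ the integrand is identically $0$, so $I(\frac{4}{3}) = 0$. The closed form gives $0$, hence $C = 0$.

Setting $a = \frac{1}{4}$:
$$I = - \log{\left(\frac{11390625}{481890304} \right)}.$$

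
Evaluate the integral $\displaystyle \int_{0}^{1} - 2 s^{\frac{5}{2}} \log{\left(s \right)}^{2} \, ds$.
$- \frac{32}{343}$

Start from the elementary integral
$$J(a) = \int_{0}^{1} - 2 s^{a} \, ds = - \frac{2}{a + 1}.$$

Differentiating under the integral sign brings down a factor of $\ln s$:
$$\frac{dJ}{da} = \int_{0}^{1} - 2 s^{a} \log{\left(s \right)} \, ds = \frac{2}{\left(a + 1\right)^{2}}.$$

Repeating twice in total — each differentiation brings down another $\ln s$ — gives
$$\frac{d^{2}J}{da^{2}} = \int_{0}^{1} - 2 s^{a} \log{\left(s \right)}^{2} \, ds = - \frac{4}{\left(a + 1\right)^{3}},$$
and the integrand here is exactly the target integrand, so $I = - \frac{4}{\left(a + 1\right)^{3}}$.

Setting $a = \frac{5}{2}$:
$$I = - \frac{32}{343}.$$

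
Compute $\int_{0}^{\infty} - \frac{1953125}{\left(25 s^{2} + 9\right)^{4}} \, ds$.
$- \frac{1953125 \pi}{69984}$

Start from the standard arctangent integral
$$J(a) = \int_{0}^{\infty} - \frac{5}{a^{2} + s^{2}} \, ds = - \frac{5 \pi}{2 a}.$$

Differentiating under the integral sign with respect to $a$,
$$\frac{dJ}{da} = \int_{0}^{\infty} \frac{10 a}{\left(a^{2} + s^{2}\right)^{2}} \, ds = \frac{5 \pi}{2 a^{2}},$$
so $\int_{0}^{\infty} - \frac{5}{\left(a^{2} + s^{2}\right)^{2}} \, ds = - \frac{5 \pi}{4 a^{3}}$.

Repeating — each differentiation of $1/(s^2+a^2)^j$ produces $-2ja/(s^2+a^2)^{j+1}$ — and dividing through by $-2ja$ at each step yields, after $3$ differentiations in total,
$$\int_{0}^{\infty} - \frac{5}{\left(a^{2} + s^{2}\right)^{4}} \, ds = - \frac{25 \pi}{32 a^{7}}.$$

Setting $a = \frac{3}{5}$:
$$I = - \frac{1953125 \pi}{69984}.$$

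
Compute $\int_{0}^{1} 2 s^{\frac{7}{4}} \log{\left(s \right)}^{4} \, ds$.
$\frac{49152}{161051}$

Consider the simpler parametrised integral
$$J(a) = \int_{0}^{1} 2 s^{a} \, ds = \frac{2}{a + 1}.$$

Differentiating under the integral sign brings down a factor of $\ln s$:
$$\frac{dJ}{da} = \int_{0}^{1} 2 s^{a} \log{\left(s \right)} \, ds = - \frac{2}{\left(a + 1\right)^{2}}.$$

Repeating $4$ times in total — each differentiation brings down another $\ln s$ — gives
$$\frac{d^{4}J}{da^{4}} = \int_{0}^{1} 2 s^{a} \log{\left(s \right)}^{4} \, ds = \frac{48}{\left(a + 1\right)^{5}},$$
and the integrand here is exactly the target integrand, so $I = \frac{48}{\left(a + 1\right)^{5}}$.

Setting $a = \frac{7}{4}$:
$$I = \frac{49152}{161051}.$$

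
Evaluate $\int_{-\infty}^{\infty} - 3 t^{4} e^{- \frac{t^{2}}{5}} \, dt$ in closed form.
$- \frac{225 \sqrt{5} \sqrt{\pi}}{4}$

Consider the simpler parametrised integral
$$J(a) = \int_{-\infty}^{\infty} - 3 e^{- a t^{2}} \, dt = - \frac{3 \sqrt{\pi}}{\sqrt{a}}.$$

Differentiating under the integral sign brings down a factor of $(-t^2)$:
$$\frac{dJ}{da} = \int_{-\infty}^{\infty} 3 t^{2} e^{- a t^{2}} \, dt = \frac{3 \sqrt{\pi}}{2 a^{\frac{3}{2}}}.$$

Repeating twice in total — each differentiation brings down another $(-t^2)$ — gives
$$\frac{d^{2}J}{da^{2}} = \int_{-\infty}^{\infty} - 3 t^{4} e^{- a t^{2}} \, dt = - \frac{9 \sqrt{\pi}}{4 a^{\frac{5}{2}}},$$
and the integrand here is exactly the target integrand, so $I = - \frac{9 \sqrt{\pi}}{4 a^{\frac{5}{2}}}$.

Setting $a = \frac{1}{5}$:
$$I = - \frac{225 \sqrt{5} \sqrt{\pi}}{4}.$$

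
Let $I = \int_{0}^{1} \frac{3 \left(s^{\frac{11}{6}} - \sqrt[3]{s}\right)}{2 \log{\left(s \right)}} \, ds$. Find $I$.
$- \log{\left(\frac{16 \sqrt{34}}{289} \right)}$

Introduce a parameter $a$ in the exponent: let $I(a) = \int_{0}^{1} \frac{3 \left(s^{\frac{11}{6}} - s^{a}\right)}{2 \log{\left(s \right)}} \, ds$.

Since $\dfrac{\partial}{\partial a}\,s^{a} = s^{a} \ln s$, the $\ln s$ in the denominator cancels and
$$\frac{dI}{da} = \int_{0}^{1} - \frac{3}{2} s^{a} \, ds = - \frac{3}{2} \left[\frac{s^{a+1}}{a+1}\right]_0^1 = - \frac{3}{2 a + 2}.$$

Integrating with respect to $a$ gives $I(a) = - \log{\left(\frac{6 \sqrt{102} \left(a + 1\right)^{\frac{3}{2}}}{289} \right)} + C$.

At $a = \frac{11}{6}$ the integrand is identically $0$, so $I(\frac{11}{6}) = 0$. The closed form gives $0$, hence $C = 0$.

Setting $a = \frac{1}{3}$:
$$I = - \log{\left(\frac{16 \sqrt{34}}{289} \right)}.$$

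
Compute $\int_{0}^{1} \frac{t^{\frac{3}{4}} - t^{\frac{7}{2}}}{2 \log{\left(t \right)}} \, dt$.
$\log{\left(\frac{\sqrt{14}}{6} \right)}$

Replace the exponent $\frac{7}{2}$ by a parameter $a$: let $I(a) = \int_{0}^{1} \frac{t^{\frac{3}{4}} - t^{a}}{2 \log{\left(t \right)}} \, dt$.

Since $\dfrac{\partial}{\partial a}\,t^{a} = t^{a} \ln t$, the $\ln t$ in the denominator cancels and
$$\frac{dI}{da} = \int_{0}^{1} - \frac{1}{2} t^{a} \, dt = - \frac{1}{2} \left[\frac{t^{a+1}}{a+1}\right]_0^1 = - \frac{1}{2 a + 2}.$$

Integrating with respect to $a$ gives $I(a) = - \frac{\log{\left(a + 1 \right)}}{2} - \log{\left(2 \right)} + \frac{\log{\left(7 \right)}}{2} + C$.

At $a = \frac{3}{4}$ the integrand is identically $0$, so $I(\frac{3}{4}) = 0$. The closed form gives $0$, hence $C = 0$.

Setting $a = \frac{7}{2}$:
$$I = \log{\left(\frac{\sqrt{14}}{6} \right)}.$$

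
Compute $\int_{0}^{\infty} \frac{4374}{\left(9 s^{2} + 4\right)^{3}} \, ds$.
$\frac{2187 \pi}{256}$

Begin with the known result
$$J(a) = \int_{0}^{\infty} \frac{6}{a^{2} + s^{2}} \, ds = \frac{3 \pi}{a}.$$

Differentiating under the integral sign with respect to $a$,
$$\frac{dJ}{da} = \int_{0}^{\infty} - \frac{12 a}{\left(a^{2} + s^{2}\right)^{2}} \, ds = - \frac{3 \pi}{a^{2}},$$
so $\int_{0}^{\infty} \frac{6}{\left(a^{2} + s^{2}\right)^{2}} \, ds = \frac{3 \pi}{2 a^{3}}$.

Repeating — each differentiation of $1/(s^2+a^2)^j$ produces $-2ja/(s^2+a^2)^{j+1}$ — and dividing through by $-2ja$ at each step yields, after $2$ differentiations in total,
$$\int_{0}^{\infty} \frac{6}{\left(a^{2} + s^{2}\right)^{3}} \, ds = \frac{9 \pi}{8 a^{5}}.$$

Setting $a = \frac{2}{3}$:
$$I = \frac{2187 \pi}{256}.$$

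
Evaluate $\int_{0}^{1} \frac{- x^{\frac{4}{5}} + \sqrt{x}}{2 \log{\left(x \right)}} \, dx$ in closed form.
$\log{\left(\frac{\sqrt{30}}{6} \right)}$

Introduce a parameter $a$ in the exponent: let $I(a) = \int_{0}^{1} \frac{\sqrt{x} - x^{a}}{2 \log{\left(x \right)}} \, dx$.

Since $\dfrac{\partial}{\partial a}\,x^{a} = x^{a} \ln x$, the $\ln x$ in the denominator cancels and
$$\frac{dI}{da} = \int_{0}^{1} - \frac{1}{2} x^{a} \, dx = - \frac{1}{2} \left[\frac{x^{a+1}}{a+1}\right]_0^1 = - \frac{1}{2 a + 2}.$$

Integrating with respect to $a$ gives $I(a) = - \frac{\log{\left(a + 1 \right)}}{2} - \frac{\log{\left(2 \right)}}{2} + \frac{\log{\left(3 \right)}}{2} + C$.

At $a = \frac{1}{2}$ the integrand is identically $0$, so $I(\frac{1}{2}) = 0$. The closed form gives $0$, hence $C = 0$.

Setting $a = \frac{4}{5}$:
$$I = \log{\left(\frac{\sqrt{30}}{6} \right)}.$$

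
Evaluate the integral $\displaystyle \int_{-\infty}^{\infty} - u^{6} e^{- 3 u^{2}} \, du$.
$- \frac{5 \sqrt{3} \sqrt{\pi}}{216}$

Begin with the known integral
$$J(a) = \int_{-\infty}^{\infty} - e^{- a u^{2}} \, du = - \frac{\sqrt{\pi}}{\sqrt{a}}.$$

Differentiating under the integral sign brings down a factor of $(-u^2)$:
$$\frac{dJ}{da} = \int_{-\infty}^{\infty} u^{2} e^{- a u^{2}} \, du = \frac{\sqrt{\pi}}{2 a^{\frac{3}{2}}}.$$

Repeating $3$ times in total — each differentiation brings down another $(-u^2)$ — gives
$$\frac{d^{3}J}{da^{3}} = \int_{-\infty}^{\infty} u^{6} e^{- a u^{2}} \, du = \frac{15 \sqrt{\pi}}{8 a^{\frac{7}{2}}},$$
and the integrand here is $(-1)^{3}$ times the target integrand, so $I = (-1)^{3}\,\frac{d^{3}J}{da^{3}} = - \frac{15 \sqrt{\pi}}{8 a^{\frac{7}{2}}}$.

Setting $a = 3$:
$$I = - \frac{5 \sqrt{3} \sqrt{\pi}}{216}.$$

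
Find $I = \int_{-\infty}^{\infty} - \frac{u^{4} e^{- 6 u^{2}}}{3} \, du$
$- \frac{\sqrt{6} \sqrt{\pi}}{864}$

Consider the simpler parametrised integral
$$J(a) = \int_{-\infty}^{\infty} - \frac{e^{- a u^{2}}}{3} \, du = - \frac{\sqrt{\pi}}{3 \sqrt{a}}.$$

Differentiating under the integral sign brings down a factor of $(-u^2)$:
$$\frac{dJ}{da} = \int_{-\infty}^{\infty} \frac{u^{2} e^{- a u^{2}}}{3} \, du = \frac{\sqrt{\pi}}{6 a^{\frac{3}{2}}}.$$

Repeating twice in total — each differentiation brings down another $(-u^2)$ — gives
$$\frac{d^{2}J}{da^{2}} = \int_{-\infty}^{\infty} - \frac{u^{4} e^{- a u^{2}}}{3} \, du = - \frac{\sqrt{\pi}}{4 a^{\frac{5}{2}}},$$
and the integrand here is exactly the target integrand, so $I = - \frac{\sqrt{\pi}}{4 a^{\frac{5}{2}}}$.

Setting $a = 6$:
$$I = - \frac{\sqrt{6} \sqrt{\pi}}{864}.$$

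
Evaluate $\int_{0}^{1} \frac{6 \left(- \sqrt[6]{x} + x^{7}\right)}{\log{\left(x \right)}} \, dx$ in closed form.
$- \log{\left(\frac{117649}{12230590464} \right)}$

Replace the exponent $\frac{1}{6}$ by a parameter $a$: let $I(a) = \int_{0}^{1} \frac{6 \left(x^{7} - x^{a}\right)}{\log{\left(x \right)}} \, dx$.

Since $\dfrac{\partial}{\partial a}\,x^{a} = x^{a} \ln x$, the $\ln x$ in the denominator cancels and
$$\frac{dI}{da} = \int_{0}^{1} -6 x^{a} \, dx = -6 \left[\frac{x^{a+1}}{a+1}\right]_0^1 = - \frac{6}{a + 1}.$$

Integrating with respect to $a$ gives $I(a) = - \log{\left(\frac{\left(a + 1\right)^{6}}{262144} \right)} + C$.

At $a = 7$ the integrand is identically $0$, so $I(7) = 0$. The closed form gives $0$, hence $C = 0$.

Setting $a = \frac{1}{6}$:
$$I = - \log{\left(\frac{117649}{12230590464} \right)}.$$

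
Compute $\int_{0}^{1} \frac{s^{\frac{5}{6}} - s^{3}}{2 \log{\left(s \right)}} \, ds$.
$\log{\left(\frac{\sqrt{66}}{12} \right)}$

Consider the one-parameter family: let $I(a) = \int_{0}^{1} \frac{s^{\frac{5}{6}} - s^{a}}{2 \log{\left(s \right)}} \, ds$.

Since $\dfrac{\partial}{\partial a}\,s^{a} = s^{a} \ln s$, the $\ln s$ in the denominator cancels and
$$\frac{dI}{da} = \int_{0}^{1} - \frac{1}{2} s^{a} \, ds = - \frac{1}{2} \left[\frac{s^{a+1}}{a+1}\right]_0^1 = - \frac{1}{2 a + 2}.$$

Integrating with respect to $a$ gives $I(a) = - \frac{\log{\left(a + 1 \right)}}{2} - \frac{\log{\left(6 \right)}}{2} + \frac{\log{\left(11 \right)}}{2} + C$.

At $a = \frac{5}{6}$ the integrand is identically $0$, so $I(\frac{5}{6}) = 0$. The closed form gives $0$, hence $C = 0$.

Setting $a = 3$:
$$I = \log{\left(\frac{\sqrt{66}}{12} \right)}.$$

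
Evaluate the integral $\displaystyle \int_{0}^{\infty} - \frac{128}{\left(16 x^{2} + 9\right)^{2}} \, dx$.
$- \frac{8 \pi}{27}$

Recall the elementary integral
$$J(a) = \int_{0}^{\infty} - \frac{1}{2 \left(a^{2} + x^{2}\right)} \, dx = - \frac{\pi}{4 a}.$$

Differentiating under the integral sign with respect to $a$,
$$\frac{dJ}{da} = \int_{0}^{\infty} \frac{a}{\left(a^{2} + x^{2}\right)^{2}} \, dx = \frac{\pi}{4 a^{2}},$$
so $\int_{0}^{\infty} - \frac{1}{2 \left(a^{2} + x^{2}\right)^{2}} \, dx = - \frac{\pi}{8 a^{3}}$.

Setting $a = \frac{3}{4}$:
$$I = - \frac{8 \pi}{27}.$$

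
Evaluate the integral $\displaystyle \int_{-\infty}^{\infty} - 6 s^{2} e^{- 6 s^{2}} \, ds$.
$- \frac{\sqrt{6} \sqrt{\pi}}{12}$

Consider the simpler parametrised integral
$$J(a) = \int_{-\infty}^{\infty} - 6 e^{- a s^{2}} \, ds = - \frac{6 \sqrt{\pi}}{\sqrt{a}}.$$

Differentiating under the integral sign brings down a factor of $(-s^2)$:
$$\frac{dJ}{da} = \int_{-\infty}^{\infty} 6 s^{2} e^{- a s^{2}} \, ds = \frac{3 \sqrt{\pi}}{a^{\frac{3}{2}}}.$$

The integral on the left is $-I$, so $I = - \frac{3 \sqrt{\pi}}{a^{\frac{3}{2}}}$.

Setting $a = 6$:
$$I = - \frac{\sqrt{6} \sqrt{\pi}}{12}.$$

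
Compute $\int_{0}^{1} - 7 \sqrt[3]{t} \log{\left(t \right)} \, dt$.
$\frac{63}{16}$

Start from the elementary integral
$$J(a) = \int_{0}^{1} - 7 t^{a} \, dt = - \frac{7}{a + 1}.$$

Differentiating under the integral sign brings down a factor of $\ln t$:
$$\frac{dJ}{da} = \int_{0}^{1} - 7 t^{a} \log{\left(t \right)} \, dt = \frac{7}{\left(a + 1\right)^{2}}.$$

The integral on the left is $I$, so $I = \frac{7}{\left(a + 1\right)^{2}}$.

Setting $a = \frac{1}{3}$:
$$I = \frac{63}{16}.$$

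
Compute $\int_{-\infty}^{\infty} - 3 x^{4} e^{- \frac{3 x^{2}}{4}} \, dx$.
$- \frac{8 \sqrt{3} \sqrt{\pi}}{3}$

Start from the elementary integral
$$J(a) = \int_{-\infty}^{\infty} - 3 e^{- a x^{2}} \, dx = - \frac{3 \sqrt{\pi}}{\sqrt{a}}.$$

Differentiating under the integral sign brings down a factor of $(-x^2)$:
$$\frac{dJ}{da} = \int_{-\infty}^{\infty} 3 x^{2} e^{- a x^{2}} \, dx = \frac{3 \sqrt{\pi}}{2 a^{\frac{3}{2}}}.$$

Repeating twice in total — each differentiation brings down another $(-x^2)$ — gives
$$\frac{d^{2}J}{da^{2}} = \int_{-\infty}^{\infty} - 3 x^{4} e^{- a x^{2}} \, dx = - \frac{9 \sqrt{\pi}}{4 a^{\frac{5}{2}}},$$
and the integrand here is exactly the target integrand, so $I = - \frac{9 \sqrt{\pi}}{4 a^{\frac{5}{2}}}$.

Setting $a = \frac{3}{4}$:
$$I = - \frac{8 \sqrt{3} \sqrt{\pi}}{3}.$$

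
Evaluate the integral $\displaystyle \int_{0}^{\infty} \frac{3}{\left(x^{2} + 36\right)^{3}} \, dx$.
$\frac{\pi}{13824}$

Start from the standard arctangent integral
$$J(a) = \int_{0}^{\infty} \frac{3}{a^{2} + x^{2}} \, dx = \frac{3 \pi}{2 a}.$$

Differentiating under the integral sign with respect to $a$,
$$\frac{dJ}{da} = \int_{0}^{\infty} - \frac{6 a}{\left(a^{2} + x^{2}\right)^{2}} \, dx = - \frac{3 \pi}{2 a^{2}},$$
so $\int_{0}^{\infty} \frac{3}{\left(a^{2} + x^{2}\right)^{2}} \, dx = \frac{3 \pi}{4 a^{3}}$.

Repeating — each differentiation of $1/(x^2+a^2)^j$ produces $-2ja/(x^2+a^2)^{j+1}$ — and dividing through by $-2ja$ at each step yields, after $2$ differentiations in total,
$$\int_{0}^{\infty} \frac{3}{\left(a^{2} + x^{2}\right)^{3}} \, dx = \frac{9 \pi}{16 a^{5}}.$$

Setting $a = 6$:
$$I = \frac{\pi}{13824}.$$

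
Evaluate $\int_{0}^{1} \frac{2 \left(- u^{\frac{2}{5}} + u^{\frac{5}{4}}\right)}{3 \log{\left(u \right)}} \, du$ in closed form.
$\log{\left(\frac{3 \cdot 10^{\frac{2}{3}} \sqrt[3]{21}}{28} \right)}$

Replace the exponent $\frac{5}{4}$ by a parameter $a$: let $I(a) = \int_{0}^{1} \frac{2 \left(- u^{\frac{2}{5}} + u^{a}\right)}{3 \log{\left(u \right)}} \, du$.

Since $\dfrac{\partial}{\partial a}\,u^{a} = u^{a} \ln u$, the $\ln u$ in the denominator cancels and
$$\frac{dI}{da} = \int_{0}^{1} \frac{2}{3} u^{a} \, du = \frac{2}{3} \left[\frac{u^{a+1}}{a+1}\right]_0^1 = \frac{2}{3 \left(a + 1\right)}.$$

Integrating with respect to $a$ gives $I(a) = \log{\left(\frac{5^{\frac{2}{3}} \sqrt[3]{7} \left(a + 1\right)^{\frac{2}{3}}}{7} \right)} + C$.

At $a = \frac{2}{5}$ the integrand is identically $0$, so $I(\frac{2}{5}) = 0$. The closed form gives $0$, hence $C = 0$.

Setting $a = \frac{5}{4}$:
$$I = \log{\left(\frac{3 \cdot 10^{\frac{2}{3}} \sqrt[3]{21}}{28} \right)}.$$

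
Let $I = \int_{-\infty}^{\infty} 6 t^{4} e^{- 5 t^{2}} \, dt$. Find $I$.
$\frac{9 \sqrt{5} \sqrt{\pi}}{250}$

Consider the simpler parametrised integral
$$J(a) = \int_{-\infty}^{\infty} 6 e^{- a t^{2}} \, dt = \frac{6 \sqrt{\pi}}{\sqrt{a}}.$$

Differentiating under the integral sign brings down a factor of $(-t^2)$:
$$\frac{dJ}{da} = \int_{-\infty}^{\infty} - 6 t^{2} e^{- a t^{2}} \, dt = - \frac{3 \sqrt{\pi}}{a^{\frac{3}{2}}}.$$

Repeating twice in total — each differentiation brings down another $(-t^2)$ — gives
$$\frac{d^{2}J}{da^{2}} = \int_{-\infty}^{\infty} 6 t^{4} e^{- a t^{2}} \, dt = \frac{9 \sqrt{\pi}}{2 a^{\frac{5}{2}}},$$
and the integrand here is exactly the target integrand, so $I = \frac{9 \sqrt{\pi}}{2 a^{\frac{5}{2}}}$.

Setting $a = 5$:
$$I = \frac{9 \sqrt{5} \sqrt{\pi}}{250}.$$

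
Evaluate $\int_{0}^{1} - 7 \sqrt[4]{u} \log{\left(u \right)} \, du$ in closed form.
$\frac{112}{25}$

Begin with the known integral
$$J(a) = \int_{0}^{1} - 7 u^{a} \, du = - \frac{7}{a + 1}.$$

Differentiating under the integral sign brings down a factor of $\ln u$:
$$\frac{dJ}{da} = \int_{0}^{1} - 7 u^{a} \log{\left(u \right)} \, du = \frac{7}{\left(a + 1\right)^{2}}.$$

The integral on the left is $I$, so $I = \frac{7}{\left(a + 1\right)^{2}}$.

Setting $a = \frac{1}{4}$:
$$I = \frac{112}{25}.$$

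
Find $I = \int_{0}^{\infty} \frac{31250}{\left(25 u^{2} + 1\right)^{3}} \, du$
$\frac{9375 \pi}{8}$

Recall the elementary integral
$$J(a) = \int_{0}^{\infty} \frac{2}{a^{2} + u^{2}} \, du = \frac{\pi}{a}.$$

Differentiating under the integral sign with respect to $a$,
$$\frac{dJ}{da} = \int_{0}^{\infty} - \frac{4 a}{\left(a^{2} + u^{2}\right)^{2}} \, du = - \frac{\pi}{a^{2}},$$
so $\int_{0}^{\infty} \frac{2}{\left(a^{2} + u^{2}\right)^{2}} \, du = \frac{\pi}{2 a^{3}}$.

Repeating — each differentiation of $1/(u^2+a^2)^j$ produces $-2ja/(u^2+a^2)^{j+1}$ — and dividing through by $-2ja$ at each step yields, after $2$ differentiations in total,
$$\int_{0}^{\infty} \frac{2}{\left(a^{2} + u^{2}\right)^{3}} \, du = \frac{3 \pi}{8 a^{5}}.$$

Setting $a = \frac{1}{5}$:
$$I = \frac{9375 \pi}{8}.$$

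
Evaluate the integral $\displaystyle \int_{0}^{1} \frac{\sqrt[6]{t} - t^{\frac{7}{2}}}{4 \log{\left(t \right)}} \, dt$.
$\log{\left(\frac{\sqrt[4]{21}}{3} \right)}$

Replace the exponent $\frac{1}{6}$ by a parameter $a$: let $I(a) = \int_{0}^{1} \frac{- t^{\frac{7}{2}} + t^{a}}{4 \log{\left(t \right)}} \, dt$.

Since $\dfrac{\partial}{\partial a}\,t^{a} = t^{a} \ln t$, the $\ln t$ in the denominator cancels and
$$\frac{dI}{da} = \int_{0}^{1} \frac{1}{4} t^{a} \, dt = \frac{1}{4} \left[\frac{t^{a+1}}{a+1}\right]_0^1 = \frac{1}{4 \left(a + 1\right)}.$$

Integrating with respect to $a$ gives $I(a) = \frac{\log{\left(a + 1 \right)}}{4} - \frac{\log{\left(3 \right)}}{2} + \frac{\log{\left(2 \right)}}{4} + C$.

At $a = \frac{7}{2}$ the integrand is identically $0$, so $I(\frac{7}{2}) = 0$. The closed form gives $0$, hence $C = 0$.

Setting $a = \frac{1}{6}$:
$$I = \log{\left(\frac{\sqrt[4]{21}}{3} \right)}.$$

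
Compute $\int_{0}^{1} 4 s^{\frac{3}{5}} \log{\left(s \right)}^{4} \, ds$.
$\frac{9375}{1024}$

Start from the elementary integral
$$J(a) = \int_{0}^{1} 4 s^{a} \, ds = \frac{4}{a + 1}.$$

Differentiating under the integral sign brings down a factor of $\ln s$:
$$\frac{dJ}{da} = \int_{0}^{1} 4 s^{a} \log{\left(s \right)} \, ds = - \frac{4}{\left(a + 1\right)^{2}}.$$

Repeating $4$ times in total — each differentiation brings down another $\ln s$ — gives
$$\frac{d^{4}J}{da^{4}} = \int_{0}^{1} 4 s^{a} \log{\left(s \right)}^{4} \, ds = \frac{96}{\left(a + 1\right)^{5}},$$
and the integrand here is exactly the target integrand, so $I = \frac{96}{\left(a + 1\right)^{5}}$.

Setting $a = \frac{3}{5}$:
$$I = \frac{9375}{1024}.$$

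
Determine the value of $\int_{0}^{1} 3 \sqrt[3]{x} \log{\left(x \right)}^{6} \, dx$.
$\frac{295245}{1024}$

Consider the simpler parametrised integral
$$J(a) = \int_{0}^{1} 3 x^{a} \, dx = \frac{3}{a + 1}.$$

Differentiating under the integral sign brings down a factor of $\ln x$:
$$\frac{dJ}{da} = \int_{0}^{1} 3 x^{a} \log{\left(x \right)} \, dx = - \frac{3}{\left(a + 1\right)^{2}}.$$

Repeating $6$ times in total — each differentiation brings down another $\ln x$ — gives
$$\frac{d^{6}J}{da^{6}} = \int_{0}^{1} 3 x^{a} \log{\left(x \right)}^{6} \, dx = \frac{2160}{\left(a + 1\right)^{7}},$$
and the integrand here is exactly the target integrand, so $I = \frac{2160}{\left(a + 1\right)^{7}}$.

Setting $a = \frac{1}{3}$:
$$I = \frac{295245}{1024}.$$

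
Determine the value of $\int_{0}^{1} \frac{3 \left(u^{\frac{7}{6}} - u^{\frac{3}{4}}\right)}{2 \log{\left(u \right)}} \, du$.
$- \log{\left(\frac{21 \sqrt{546}}{676} \right)}$

Consider the one-parameter family: let $I(a) = \int_{0}^{1} \frac{3 \left(u^{\frac{7}{6}} - u^{a}\right)}{2 \log{\left(u \right)}} \, du$.

Since $\dfrac{\partial}{\partial a}\,u^{a} = u^{a} \ln u$, the $\ln u$ in the denominator cancels and
$$\frac{dI}{da} = \int_{0}^{1} - \frac{3}{2} u^{a} \, du = - \frac{3}{2} \left[\frac{u^{a+1}}{a+1}\right]_0^1 = - \frac{3}{2 a + 2}.$$

Integrating with respect to $a$ gives $I(a) = - \log{\left(\frac{6 \sqrt{78} \left(a + 1\right)^{\frac{3}{2}}}{169} \right)} + C$.

At $a = \frac{7}{6}$ the integrand is identically $0$, so $I(\frac{7}{6}) = 0$. The closed form gives $0$, hence $C = 0$.

Setting $a = \frac{3}{4}$:
$$I = - \log{\left(\frac{21 \sqrt{546}}{676} \right)}.$$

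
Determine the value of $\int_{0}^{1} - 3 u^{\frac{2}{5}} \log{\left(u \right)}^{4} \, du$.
$- \frac{225000}{16807}$

Start from the elementary integral
$$J(a) = \int_{0}^{1} - 3 u^{a} \, du = - \frac{3}{a + 1}.$$

Differentiating under the integral sign brings down a factor of $\ln u$:
$$\frac{dJ}{da} = \int_{0}^{1} - 3 u^{a} \log{\left(u \right)} \, du = \frac{3}{\left(a + 1\right)^{2}}.$$

Repeating $4$ times in total — each differentiation brings down another $\ln u$ — gives
$$\frac{d^{4}J}{da^{4}} = \int_{0}^{1} - 3 u^{a} \log{\left(u \right)}^{4} \, du = - \frac{72}{\left(a + 1\right)^{5}},$$
and the integrand here is exactly the target integrand, so $I = - \frac{72}{\left(a + 1\right)^{5}}$.

Setting $a = \frac{2}{5}$:
$$I = - \frac{225000}{16807}.$$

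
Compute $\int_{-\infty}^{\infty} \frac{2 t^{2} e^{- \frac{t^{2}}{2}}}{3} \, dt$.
$\frac{2 \sqrt{2} \sqrt{\pi}}{3}$

Begin with the known integral
$$J(a) = \int_{-\infty}^{\infty} \frac{2 e^{- a t^{2}}}{3} \, dt = \frac{2 \sqrt{\pi}}{3 \sqrt{a}}.$$

Differentiating under the integral sign brings down a factor of $(-t^2)$:
$$\frac{dJ}{da} = \int_{-\infty}^{\infty} - \frac{2 t^{2} e^{- a t^{2}}}{3} \, dt = - \frac{\sqrt{\pi}}{3 a^{\frac{3}{2}}}.$$

The integral on the left is $-I$, so $I = \frac{\sqrt{\pi}}{3 a^{\frac{3}{2}}}$.

Setting $a = \frac{1}{2}$:
$$I = \frac{2 \sqrt{2} \sqrt{\pi}}{3}.$$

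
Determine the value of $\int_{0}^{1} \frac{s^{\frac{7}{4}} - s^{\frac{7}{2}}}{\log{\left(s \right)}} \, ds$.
$- \log{\left(18 \right)} + \log{\left(11 \right)}$

Replace the exponent $\frac{7}{2}$ by a parameter $a$: let $I(a) = \int_{0}^{1} \frac{s^{\frac{7}{4}} - s^{a}}{\log{\left(s \right)}} \, ds$.

Since $\dfrac{\partial}{\partial a}\,s^{a} = s^{a} \ln s$, the $\ln s$ in the denominator cancels and
$$\frac{dI}{da} = \int_{0}^{1} -1 s^{a} \, ds = -1 \left[\frac{s^{a+1}}{a+1}\right]_0^1 = - \frac{1}{a + 1}.$$

Integrating with respect to $a$ gives $I(a) = - \log{\left(\frac{4 a}{11} + \frac{4}{11} \right)} + C$.

At $a = \frac{7}{4}$ the integrand is identically $0$, so $I(\frac{7}{4}) = 0$. The closed form gives $0$, hence $C = 0$.

Setting $a = \frac{7}{2}$:
$$I = - \log{\left(18 \right)} + \log{\left(11 \right)}.$$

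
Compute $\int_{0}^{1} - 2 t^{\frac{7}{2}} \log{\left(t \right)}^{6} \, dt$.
$- \frac{20480}{531441}$

Consider the simpler parametrised integral
$$J(a) = \int_{0}^{1} - 2 t^{a} \, dt = - \frac{2}{a + 1}.$$

Differentiating under the integral sign brings down a factor of $\ln t$:
$$\frac{dJ}{da} = \int_{0}^{1} - 2 t^{a} \log{\left(t \right)} \, dt = \frac{2}{\left(a + 1\right)^{2}}.$$

Repeating $6$ times in total — each differentiation brings down another $\ln t$ — gives
$$\frac{d^{6}J}{da^{6}} = \int_{0}^{1} - 2 t^{a} \log{\left(t \right)}^{6} \, dt = - \frac{1440}{\left(a + 1\right)^{7}},$$
and the integrand here is exactly the target integrand, so $I = - \frac{1440}{\left(a + 1\right)^{7}}$.

Setting $a = \frac{7}{2}$:
$$I = - \frac{20480}{531441}.$$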